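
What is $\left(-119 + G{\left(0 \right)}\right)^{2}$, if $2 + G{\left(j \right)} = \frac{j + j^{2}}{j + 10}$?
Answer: $14641$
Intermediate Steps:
$G{\left(j \right)} = -2 + \frac{j + j^{2}}{10 + j}$ ($G{\left(j \right)} = -2 + \frac{j + j^{2}}{j + 10} = -2 + \frac{j + j^{2}}{10 + j}$)
$\left(-119 + G{\left(0 \right)}\right)^{2} = \left(-119 + \frac{-20 + 0^{2} - 0}{10 + 0}\right)^{2} = \left(-119 + \frac{-20 + 0 + 0}{10}\right)^{2} = \left(-119 + \frac{1}{10} \left(-20\right)\right)^{2} = \left(-119 - 2\right)^{2} = \left(-121\right)^{2} = 14641$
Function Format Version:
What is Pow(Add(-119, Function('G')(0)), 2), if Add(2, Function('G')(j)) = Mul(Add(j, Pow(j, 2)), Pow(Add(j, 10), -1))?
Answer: 14641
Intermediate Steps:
Function('G')(j) = Add(-2, Mul(Pow(Add(10, j), -1), Add(j, Pow(j, 2)))) (Function('G')(j) = Add(-2, Mul(Add(j, Pow(j, 2)), Pow(Add(j, 10), -1))) = Add(-2, Mul(Add(j, Pow(j, 2)), Pow(Add(10, j), -1))) = Add(-2, Mul(Pow(Add(10, j), -1), Add(j, Pow(j, 2)))))
Pow(Add(-119, Function('G')(0)), 2) = Pow(Add(-119, Mul(Pow(Add(10, 0), -1), Add(-20, Pow(0, 2), Mul(-1, 0)))), 2) = Pow(Add(-119, Mul(Pow(10, -1), Add(-20, 0, 0))), 2) = Pow(Add(-119, Mul(Rational(1, 10), -20)), 2) = Pow(Add(-119, -2), 2) = Pow(-121, 2) = 14641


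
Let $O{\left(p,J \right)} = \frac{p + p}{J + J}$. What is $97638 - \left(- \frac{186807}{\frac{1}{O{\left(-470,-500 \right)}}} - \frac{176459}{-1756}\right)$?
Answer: $\frac{11990674387}{43900} \approx 2.7314 \cdot 10^{5}$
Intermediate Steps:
$O{\left(p,J \right)} = \frac{p}{J}$ ($O{\left(p,J \right)} = \frac{2 p}{2 J} = 2 p \frac{1}{2 J} = \frac{p}{J}$)
$97638 - \left(- \frac{186807}{\frac{1}{O{\left(-470,-500 \right)}}} - \frac{176459}{-1756}\right) = 97638 - \left(- \frac{186807}{\frac{1}{\left(-470\right) \frac{1}{-500}}} - \frac{176459}{-1756}\right) = 97638 - \left(- \frac{186807}{\frac{1}{\left(-470\right) \left(- \frac{1}{500}\right)}} - - \frac{176459}{1756}\right) = 97638 - \left(- \frac{186807}{\frac{1}{\frac{47}{50}}} + \frac{176459}{1756}\right) = 97638 - \left(- \frac{186807}{\frac{50}{47}} + \frac{176459}{1756}\right) = 97638 - \left(\left(-186807\right) \frac{47}{50} + \frac{176459}{1756}\right) = 97638 - \left(- \frac{8779929}{50} + \frac{176459}{1756}\right) = 97638 - - \frac{7704366187}{43900} = 97638 + \frac{7704366187}{43900} = \frac{11990674387}{43900}$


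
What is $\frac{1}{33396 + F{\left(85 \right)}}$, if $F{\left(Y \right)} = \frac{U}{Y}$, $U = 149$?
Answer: $\frac{85}{2838809} \approx 2.9942 \cdot 10^{-5}$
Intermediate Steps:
$F{\left(Y \right)} = \frac{149}{Y}$
$\frac{1}{33396 + F{\left(85 \right)}} = \frac{1}{33396 + \frac{149}{85}} = \frac{1}{\frac{2838809}{85}} = \frac{85}{2838809}$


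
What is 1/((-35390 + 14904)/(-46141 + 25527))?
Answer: 10307/10243 ≈ 1.0062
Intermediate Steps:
1/((-35390 + 14904)/(-46141 + 25527)) = 1/(-20486/(-20614)) = 1/(-20486*(-1/20614)) = 1/(10243/10307) = 10307/10243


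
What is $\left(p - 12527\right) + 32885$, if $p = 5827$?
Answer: $26185$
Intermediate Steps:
$\left(p - 12527\right) + 32885 = \left(5827 - 12527\right) + 32885 = -6700 + 32885 = 26185$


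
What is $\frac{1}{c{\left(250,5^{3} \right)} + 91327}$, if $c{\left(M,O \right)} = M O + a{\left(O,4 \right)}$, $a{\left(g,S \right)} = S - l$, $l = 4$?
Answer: $\frac{1}{122577} \approx 8.1581 \cdot 10^{-6}$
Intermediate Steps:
$a{\left(g,S \right)} = -4 + S$ ($a{\left(g,S \right)} = S - 4 = -4 + S$)
$c{\left(M,O \right)} = M O$ ($c{\left(M,O \right)} = M O + \left(-4 + 4\right) = M O + 0 = M O$)
$\frac{1}{c{\left(250,5^{3} \right)} + 91327} = \frac{1}{250 \cdot 5^{3} + 91327} = \frac{1}{250 \cdot 125 + 91327} = \frac{1}{31250 + 91327} = \frac{1}{122577}$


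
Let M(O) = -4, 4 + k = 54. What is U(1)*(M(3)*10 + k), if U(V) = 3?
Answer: 30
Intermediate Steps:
k = 50 (k = -4 + 54 = 50)
U(1)*(M(3)*10 + k) = 3*(-4*10 + 50) = 3*(-40 + 50) = 3*10 = 30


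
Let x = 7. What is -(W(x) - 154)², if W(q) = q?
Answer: -21609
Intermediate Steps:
-(W(x) - 154)² = -(7 - 154)² = -1*(-147)² = -1*21609 = -21609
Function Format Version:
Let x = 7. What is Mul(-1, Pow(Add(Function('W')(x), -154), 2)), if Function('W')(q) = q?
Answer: -21609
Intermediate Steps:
Mul(-1, Pow(Add(Function('W')(x), -154), 2)) = Mul(-1, Pow(Add(7, -154), 2)) = Mul(-1, Pow(-147, 2)) = Mul(-1, 21609) = -21609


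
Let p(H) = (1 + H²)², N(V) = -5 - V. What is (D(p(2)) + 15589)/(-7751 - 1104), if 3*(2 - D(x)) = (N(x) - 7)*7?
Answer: -47032/26565 ≈ -1.7705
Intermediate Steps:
D(x) = 30 + 7*x/3 (D(x) = 2 - ((-5 - x) - 7)*7/3 = 2 - (-12 - x)*7/3 = 2 - (-84 - 7*x)/3 = 2 + (28 + 7*x/3) = 30 + 7*x/3)
(D(p(2)) + 15589)/(-7751 - 1104) = ((30 + 7*(1 + 2²)²/3) + 15589)/(-7751 - 1104) = ((30 + 7*(1 + 4)²/3) + 15589)/(-8855) = ((30 + (7/3)*5²) + 15589)*(-1/8855) = ((30 + (7/3)*25) + 15589)*(-1/8855) = ((30 + 175/3) + 15589)*(-1/8855) = (265/3 + 15589)*(-1/8855) = (47032/3)*(-1/8855) = -47032/26565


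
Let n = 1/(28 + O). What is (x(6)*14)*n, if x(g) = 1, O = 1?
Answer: 14/29 ≈ 0.48276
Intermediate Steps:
n = 1/29 (n = 1/(28 + 1) = 1/29 ≈ 0.034483)
(x(6)*14)*n = (1*14)*(1/29) = 14*(1/29) = 14/29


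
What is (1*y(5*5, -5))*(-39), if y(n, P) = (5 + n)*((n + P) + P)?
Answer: -17550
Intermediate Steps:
y(n, P) = (5 + n)*(n + 2*P) (y(n, P) = (5 + n)*((P + n) + P) = (5 + n)*(n + 2*P))
(1*y(5*5, -5))*(-39) = (1*((5*5)**2 + 5*(5*5) + 10*(-5) + 2*(-5)*(5*5)))*(-39) = (1*(25**2 + 5*25 - 50 + 2*(-5)*25))*(-39) = (1*(625 + 125 - 50 - 250))*(-39) = (1*450)*(-39) = 450*(-39) = -17550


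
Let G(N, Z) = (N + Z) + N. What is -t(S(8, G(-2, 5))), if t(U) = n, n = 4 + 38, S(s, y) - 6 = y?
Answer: -42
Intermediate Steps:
G(N, Z) = Z + 2*N
S(s, y) = 6 + y
n = 42
t(U) = 42
-t(S(8, G(-2, 5))) = -1*42 = -42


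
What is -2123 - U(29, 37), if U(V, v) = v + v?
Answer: -2197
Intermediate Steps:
U(V, v) = 2*v
-2123 - U(29, 37) = -2123 - 2*37 = -2123 - 1*74 = -2123 - 74 = -2197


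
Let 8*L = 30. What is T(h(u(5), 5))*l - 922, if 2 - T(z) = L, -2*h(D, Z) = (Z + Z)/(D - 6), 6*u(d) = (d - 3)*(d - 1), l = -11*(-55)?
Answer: -7923/4 ≈ -1980.8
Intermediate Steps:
L = 15/4 (L = (⅛)*30 = 15/4 ≈ 3.7500)
l = 605
u(d) = (-1 + d)*(-3 + d)/6 (u(d) = ((d - 3)*(d - 1))/6 = ((-3 + d)*(-1 + d))/6 = ((-1 + d)*(-3 + d))/6 = (-1 + d)*(-3 + d)/6)
h(D, Z) = -Z/(-6 + D) (h(D, Z) = -(Z + Z)/(2*(D - 6)) = -2*Z/(2*(-6 + D)) = -Z/(-6 + D))
T(z) = -7/4 (T(z) = 2 - 1*15/4 = 2 - 15/4 = -7/4)
T(h(u(5), 5))*l - 922 = -7/4*605 - 922 = -4235/4 - 922 = -7923/4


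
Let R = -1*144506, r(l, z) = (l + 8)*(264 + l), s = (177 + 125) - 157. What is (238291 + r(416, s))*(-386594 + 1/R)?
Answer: -29419203857407215/144506 ≈ -2.0358e+11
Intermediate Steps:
s = 145 (s = 302 - 157 = 145)
r(l, z) = (8 + l)*(264 + l)
R = -144506
(238291 + r(416, s))*(-386594 + 1/R) = (238291 + (2112 + 416² + 272*416))*(-386594 + 1/(-144506)) = (238291 + (2112 + 173056 + 113152))*(-386594 - 1/144506) = (238291 + 288320)*(-55865152565/144506) = 526611*(-55865152565/144506) = -29419203857407215/144506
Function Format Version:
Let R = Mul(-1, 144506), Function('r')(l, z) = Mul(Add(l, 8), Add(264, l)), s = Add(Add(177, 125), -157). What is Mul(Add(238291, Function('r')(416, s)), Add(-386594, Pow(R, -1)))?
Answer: Rational(-29419203857407215, 144506) ≈ -2.0358e+11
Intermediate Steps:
s = 145 (s = Add(302, -157) = 145)
Function('r')(l, z) = Mul(Add(8, l), Add(264, l))
R = -144506
Mul(Add(238291, Function('r')(416, s)), Add(-386594, Pow(R, -1))) = Mul(Add(238291, Add(2112, Pow(416, 2), Mul(272, 416))), Add(-386594, Pow(-144506, -1))) = Mul(Add(238291, Add(2112, 173056, 113152)), Add(-386594, Rational(-1, 144506))) = Mul(Add(238291, 288320), Rational(-55865152565, 144506)) = Mul(526611, Rational(-55865152565, 144506)) = Rational(-29419203857407215, 144506)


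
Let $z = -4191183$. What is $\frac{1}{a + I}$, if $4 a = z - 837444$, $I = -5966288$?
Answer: $- \frac{4}{28893779} \approx -1.3844 \cdot 10^{-7}$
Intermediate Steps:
$a = - \frac{5028627}{4}$ ($a = \frac{-4191183 - 837444}{4} = \frac{1}{4} \left(-5028627\right) = - \frac{5028627}{4} \approx -1.2572 \cdot 10^{6}$)
$\frac{1}{a + I} = \frac{1}{- \frac{5028627}{4} - 5966288} = \frac{1}{- \frac{28893779}{4}} = - \frac{4}{28893779}$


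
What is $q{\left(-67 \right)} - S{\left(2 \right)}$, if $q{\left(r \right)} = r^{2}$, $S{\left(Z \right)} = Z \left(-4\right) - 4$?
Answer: $4501$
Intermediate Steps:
$S{\left(Z \right)} = -4 - 4 Z$ ($S{\left(Z \right)} = - 4 Z - 4 = -4 - 4 Z$)
$q{\left(-67 \right)} - S{\left(2 \right)} = \left(-67\right)^{2} - \left(-4 - 8\right) = 4489 - \left(-4 - 8\right) = 4489 - -12 = 4489 + 12 = 4501$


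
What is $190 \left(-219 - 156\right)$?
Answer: $-71250$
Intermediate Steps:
$190 \left(-219 - 156\right) = 190 \left(-375\right) = -71250$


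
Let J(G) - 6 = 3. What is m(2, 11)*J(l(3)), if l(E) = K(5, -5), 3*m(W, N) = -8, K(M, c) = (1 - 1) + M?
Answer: -24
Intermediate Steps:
K(M, c) = M (K(M, c) = 0 + M = M)
m(W, N) = -8/3 (m(W, N) = (⅓)*(-8) = -8/3)
l(E) = 5
J(G) = 9 (J(G) = 6 + 3 = 9)
m(2, 11)*J(l(3)) = -8/3*9 = -24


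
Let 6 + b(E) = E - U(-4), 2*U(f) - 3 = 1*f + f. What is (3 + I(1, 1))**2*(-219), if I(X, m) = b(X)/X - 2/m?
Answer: -1971/4 ≈ -492.75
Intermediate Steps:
U(f) = 3/2 + f (U(f) = 3/2 + (1*f + f)/2 = 3/2 + (f + f)/2 = 3/2 + (2*f)/2 = 3/2 + f)
b(E) = -7/2 + E (b(E) = -6 + (E - (3/2 - 4)) = -6 + (E - 1*(-5/2)) = -6 + (E + 5/2) = -6 + (5/2 + E) = -7/2 + E)
I(X, m) = -2/m + (-7/2 + X)/X (I(X, m) = (-7/2 + X)/X - 2/m = -2/m + (-7/2 + X)/X)
(3 + I(1, 1))**2*(-219) = (3 + (1 - 2/1 - 7/2/1))**2*(-219) = (3 + (1 - 2*1 - 7/2*1))**2*(-219) = (3 + (1 - 2 - 7/2))**2*(-219) = (3 - 9/2)**2*(-219) = (-3/2)**2*(-219) = (9/4)*(-219) = -1971/4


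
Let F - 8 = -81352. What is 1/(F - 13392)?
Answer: -1/94736 ≈ -1.0556e-5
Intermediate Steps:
F = -81344 (F = 8 - 81352 = -81344)
1/(F - 13392) = 1/(-81344 - 13392) = 1/(-94736) = -1/94736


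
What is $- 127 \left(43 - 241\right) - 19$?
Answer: $25127$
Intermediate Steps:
$- 127 \left(43 - 241\right) - 19 = \left(-127\right) \left(-198\right) - 19 = 25146 - 19 = 25127$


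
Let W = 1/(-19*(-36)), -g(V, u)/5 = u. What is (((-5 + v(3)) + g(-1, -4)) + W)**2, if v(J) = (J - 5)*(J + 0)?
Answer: 37908649/467856 ≈ 81.026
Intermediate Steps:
g(V, u) = -5*u
v(J) = J*(-5 + J) (v(J) = (-5 + J)*J = J*(-5 + J))
W = 1/684 (W = -1/19*(-1/36) = 1/684 ≈ 0.0014620)
(((-5 + v(3)) + g(-1, -4)) + W)**2 = (((-5 + 3*(-5 + 3)) - 5*(-4)) + 1/684)**2 = (((-5 + 3*(-2)) + 20) + 1/684)**2 = (((-5 - 6) + 20) + 1/684)**2 = ((-11 + 20) + 1/684)**2 = (9 + 1/684)**2 = (6157/684)**2 = 37908649/467856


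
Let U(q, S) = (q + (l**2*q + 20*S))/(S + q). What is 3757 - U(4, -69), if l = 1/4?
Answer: 971317/260 ≈ 3735.8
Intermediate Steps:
l = 1/4 ≈ 0.25000
U(q, S) = (20*S + 17*q/16)/(S + q) (U(q, S) = (q + ((1/4)**2*q + 20*S))/(S + q) = (q + (q/16 + 20*S))/(S + q) = (q + (20*S + q/16))/(S + q) = (20*S + 17*q/16)/(S + q))
3757 - U(4, -69) = 3757 - (20*(-69) + (17/16)*4)/(-69 + 4) = 3757 - (-1380 + 17/4)/(-65) = 3757 - (-1)*(-5503)/(65*4) = 3757 - 1*5503/260 = 3757 - 5503/260 = 971317/260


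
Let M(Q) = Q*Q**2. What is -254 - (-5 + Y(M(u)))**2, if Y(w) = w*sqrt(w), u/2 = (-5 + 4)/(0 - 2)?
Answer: -270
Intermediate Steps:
u = 1 (u = 2*((-5 + 4)/(0 - 2)) = 2*(-1/(-2)) = 2*(-1*(-1/2)) = 2*(1/2) = 1)
M(Q) = Q**3
Y(w) = w**(3/2)
-254 - (-5 + Y(M(u)))**2 = -254 - (-5 + (1**3)**(3/2))**2 = -254 - (-5 + 1**(3/2))**2 = -254 - (-5 + 1)**2 = -254 - 1*(-4)**2 = -254 - 1*16 = -254 - 16 = -270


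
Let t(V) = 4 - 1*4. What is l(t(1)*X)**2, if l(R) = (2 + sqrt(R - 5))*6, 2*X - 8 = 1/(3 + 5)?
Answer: -36 + 144*I*sqrt(5) ≈ -36.0 + 321.99*I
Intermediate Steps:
t(V) = 0 (t(V) = 4 - 4 = 0)
X = 65/16 (X = 4 + 1/(2*(3 + 5)) = 4 + (1/2)/8 = 4 + (1/2)*(1/8) = 4 + 1/16 = 65/16 ≈ 4.0625)
l(R) = 12 + 6*sqrt(-5 + R) (l(R) = (2 + sqrt(-5 + R))*6 = 12 + 6*sqrt(-5 + R))
l(t(1)*X)**2 = (12 + 6*sqrt(-5 + 0*(65/16)))**2 = (12 + 6*sqrt(-5 + 0))**2 = (12 + 6*sqrt(-5))**2 = (12 + 6*(I*sqrt(5)))**2 = (12 + 6*I*sqrt(5))**2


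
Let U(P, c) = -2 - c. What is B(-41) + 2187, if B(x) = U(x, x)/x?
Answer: 89628/41 ≈ 2186.0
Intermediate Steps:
B(x) = (-2 - x)/x
B(-41) + 2187 = (-2 - 1*(-41))/(-41) + 2187 = -(-2 + 41)/41 + 2187 = -1/41*39 + 2187 = -39/41 + 2187 = 89628/41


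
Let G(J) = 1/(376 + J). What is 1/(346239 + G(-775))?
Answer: 399/138149360 ≈ 2.8882e-6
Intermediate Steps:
1/(346239 + G(-775)) = 1/(346239 + 1/(376 - 775)) = 1/(346239 + 1/(-399)) = 1/(346239 - 1/399) = 1/(138149360/399) = 399/138149360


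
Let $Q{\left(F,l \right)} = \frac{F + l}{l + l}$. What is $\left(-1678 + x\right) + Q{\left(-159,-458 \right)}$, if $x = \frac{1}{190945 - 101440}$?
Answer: $- \frac{137518255739}{81986580} \approx -1677.3$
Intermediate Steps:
$Q{\left(F,l \right)} = \frac{F + l}{2 l}$
$x = \frac{1}{89505} \approx 1.1173 \cdot 10^{-5}$
$\left(-1678 + x\right) + Q{\left(-159,-458 \right)} = \left(-1678 + \frac{1}{89505}\right) + \frac{-159 - 458}{2 \left(-458\right)} = - \frac{150189389}{89505} + \frac{1}{2} \left(- \frac{1}{458}\right) \left(-617\right) = - \frac{150189389}{89505} + \frac{617}{916} = - \frac{137518255739}{81986580}$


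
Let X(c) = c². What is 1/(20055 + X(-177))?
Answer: 1/51384 ≈ 1.9461e-5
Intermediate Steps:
1/(20055 + X(-177)) = 1/(20055 + (-177)²) = 1/(20055 + 31329) = 1/51384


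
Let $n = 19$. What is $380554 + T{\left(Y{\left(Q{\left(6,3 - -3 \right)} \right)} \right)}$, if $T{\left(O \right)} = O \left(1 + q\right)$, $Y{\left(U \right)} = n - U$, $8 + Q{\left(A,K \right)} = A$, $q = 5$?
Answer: $380680$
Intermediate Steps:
$Q{\left(A,K \right)} = -8 + A$
$Y{\left(U \right)} = 19 - U$
$T{\left(O \right)} = 6 O$ ($T{\left(O \right)} = O \left(1 + 5\right) = O 6 = 6 O$)
$380554 + T{\left(Y{\left(Q{\left(6,3 - -3 \right)} \right)} \right)} = 380554 + 6 \left(19 - \left(-8 + 6\right)\right) = 380554 + 6 \left(19 - -2\right) = 380554 + 6 \left(19 + 2\right) = 380554 + 6 \cdot 21 = 380554 + 126 = 380680$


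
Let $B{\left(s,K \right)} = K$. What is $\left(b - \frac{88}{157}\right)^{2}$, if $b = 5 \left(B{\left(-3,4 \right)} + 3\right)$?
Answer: $\frac{29235649}{24649} \approx 1186.1$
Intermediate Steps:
$b = 35$ ($b = 5 \left(4 + 3\right) = 5 \cdot 7 = 35$)
$\left(b - \frac{88}{157}\right)^{2} = \left(35 - \frac{88}{157}\right)^{2} = \left(\frac{5407}{157}\right)^{2} = \frac{29235649}{24649}$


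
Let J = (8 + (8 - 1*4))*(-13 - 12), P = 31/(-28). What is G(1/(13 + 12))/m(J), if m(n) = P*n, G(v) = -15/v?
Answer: -35/31 ≈ -1.1290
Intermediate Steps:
P = -31/28 (P = 31*(-1/28) = -31/28 ≈ -1.1071)
J = -300 (J = (8 + (8 - 4))*(-25) = (8 + 4)*(-25) = 12*(-25) = -300)
m(n) = -31*n/28
G(1/(13 + 12))/m(J) = (-15/(1/(13 + 12)))/((-31/28*(-300))) = (-15/(1/25))/(2325/7) = -15/1/25*(7/2325) = -15*25*(7/2325) = -375*7/2325 = -35/31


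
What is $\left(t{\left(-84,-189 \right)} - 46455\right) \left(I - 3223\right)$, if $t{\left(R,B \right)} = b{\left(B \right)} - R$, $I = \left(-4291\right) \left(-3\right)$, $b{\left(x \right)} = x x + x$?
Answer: $-104596350$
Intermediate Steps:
$b{\left(x \right)} = x + x^{2}$ ($b{\left(x \right)} = x^{2} + x = x + x^{2}$)
$I = 12873$
$t{\left(R,B \right)} = - R + B \left(1 + B\right)$ ($t{\left(R,B \right)} = B \left(1 + B\right) - R = - R + B \left(1 + B\right)$)
$\left(t{\left(-84,-189 \right)} - 46455\right) \left(I - 3223\right) = \left(\left(\left(-1\right) \left(-84\right) - 189 \left(1 - 189\right)\right) - 46455\right) \left(12873 - 3223\right) = \left(\left(84 - -35532\right) - 46455\right) \left(12873 - 3223\right) = \left(\left(84 + 35532\right) - 46455\right) 9650 = \left(35616 - 46455\right) 9650 = \left(-10839\right) 9650 = -104596350$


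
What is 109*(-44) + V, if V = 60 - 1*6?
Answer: -4742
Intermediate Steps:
V = 54 (V = 60 - 6 = 54)
109*(-44) + V = 109*(-44) + 54 = -4796 + 54 = -4742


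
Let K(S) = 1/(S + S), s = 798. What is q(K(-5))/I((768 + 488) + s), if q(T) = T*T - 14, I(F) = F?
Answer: -1399/205400 ≈ -0.0068111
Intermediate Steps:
K(S) = 1/(2*S)
q(T) = -14 + T² (q(T) = T² - 14 = -14 + T²)
q(K(-5))/I((768 + 488) + s) = (-14 + ((½)/(-5))²)/((768 + 488) + 798) = (-14 + ((½)*(-⅕))²)/(1256 + 798) = (-14 + (-⅒)²)/2054 = (-14 + 1/100)*(1/2054) = -1399/100*1/2054 = -1399/205400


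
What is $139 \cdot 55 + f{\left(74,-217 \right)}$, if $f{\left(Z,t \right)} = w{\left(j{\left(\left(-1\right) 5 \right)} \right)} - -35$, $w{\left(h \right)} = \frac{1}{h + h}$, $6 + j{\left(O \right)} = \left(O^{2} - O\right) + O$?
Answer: $\frac{291841}{38} \approx 7680.0$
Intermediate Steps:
$j{\left(O \right)} = -6 + O^{2}$ ($j{\left(O \right)} = -6 + \left(\left(O^{2} - O\right) + O\right) = -6 + O^{2}$)
$w{\left(h \right)} = \frac{1}{2 h}$
$f{\left(Z,t \right)} = \frac{1331}{38}$ ($f{\left(Z,t \right)} = \frac{1}{2 \left(-6 + \left(\left(-1\right) 5\right)^{2}\right)} - -35 = \frac{1}{2 \left(-6 + \left(-5\right)^{2}\right)} + 35 = \frac{1}{2 \left(-6 + 25\right)} + 35 = \frac{1}{2 \cdot 19} + 35 = \frac{1}{2} \cdot \frac{1}{19} + 35 = \frac{1}{38} + 35 = \frac{1331}{38}$)
$139 \cdot 55 + f{\left(74,-217 \right)} = 139 \cdot 55 + \frac{1331}{38} = 7645 + \frac{1331}{38} = \frac{291841}{38}$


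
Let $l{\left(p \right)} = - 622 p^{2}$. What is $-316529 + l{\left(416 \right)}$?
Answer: $-107957361$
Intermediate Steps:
$-316529 + l{\left(416 \right)} = -316529 - 622 \cdot 416^{2} = -316529 - 107640832 = -107957361$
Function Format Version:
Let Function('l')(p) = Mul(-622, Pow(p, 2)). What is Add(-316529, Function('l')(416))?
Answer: -107957361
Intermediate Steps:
Add(-316529, Function('l')(416)) = Add(-316529, Mul(-622, Pow(416, 2))) = Add(-316529, Mul(-622, 173056)) = Add(-316529, -107640832) = -107957361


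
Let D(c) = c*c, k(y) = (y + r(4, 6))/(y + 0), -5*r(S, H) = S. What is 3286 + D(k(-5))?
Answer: 2054591/625 ≈ 3287.3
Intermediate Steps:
r(S, H) = -S/5
k(y) = (-4/5 + y)/y (k(y) = (y - 1/5*4)/(y + 0) = (y - 4/5)/y = (-4/5 + y)/y)
D(c) = c**2
3286 + D(k(-5)) = 3286 + ((-4/5 - 5)/(-5))**2 = 3286 + (-1/5*(-29/5))**2 = 3286 + (29/25)**2 = 3286 + 841/625 = 2054591/625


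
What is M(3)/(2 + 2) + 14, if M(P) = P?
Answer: 59/4 ≈ 14.750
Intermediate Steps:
M(3)/(2 + 2) + 14 = 3/(2 + 2) + 14 = 3/4 + 14 = 59/4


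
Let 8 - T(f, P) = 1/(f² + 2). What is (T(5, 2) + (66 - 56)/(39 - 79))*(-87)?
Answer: -24157/36 ≈ -671.03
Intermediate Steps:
T(f, P) = 8 - 1/(2 + f²) (T(f, P) = 8 - 1/(f² + 2) = 8 - 1/(2 + f²))
(T(5, 2) + (66 - 56)/(39 - 79))*(-87) = ((15 + 8*5²)/(2 + 5²) + (66 - 56)/(39 - 79))*(-87) = ((15 + 8*25)/(2 + 25) + 10/(-40))*(-87) = ((15 + 200)/27 + 10*(-1/40))*(-87) = ((1/27)*215 - ¼)*(-87) = (215/27 - ¼)*(-87) = (833/108)*(-87) = -24157/36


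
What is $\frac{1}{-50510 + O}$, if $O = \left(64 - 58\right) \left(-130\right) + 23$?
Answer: $- \frac{1}{51267} \approx -1.9506 \cdot 10^{-5}$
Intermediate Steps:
$O = -757$ ($O = \left(64 - 58\right) \left(-130\right) + 23 = 6 \left(-130\right) + 23 = -780 + 23 = -757$)
$\frac{1}{-50510 + O} = \frac{1}{-50510 - 757} = \frac{1}{-51267} = - \frac{1}{51267}$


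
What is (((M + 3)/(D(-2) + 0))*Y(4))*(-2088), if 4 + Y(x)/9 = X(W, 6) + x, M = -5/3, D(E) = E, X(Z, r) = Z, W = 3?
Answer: 37584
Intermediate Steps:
M = -5/3 (M = -5*1/3 = -5/3 ≈ -1.6667)
Y(x) = -9 + 9*x (Y(x) = -36 + 9*(3 + x) = -36 + (27 + 9*x) = -9 + 9*x)
(((M + 3)/(D(-2) + 0))*Y(4))*(-2088) = (((-5/3 + 3)/(-2 + 0))*(-9 + 9*4))*(-2088) = (((4/3)/(-2))*(-9 + 36))*(-2088) = (((4/3)*(-1/2))*27)*(-2088) = -2/3*27*(-2088) = -18*(-2088) = 37584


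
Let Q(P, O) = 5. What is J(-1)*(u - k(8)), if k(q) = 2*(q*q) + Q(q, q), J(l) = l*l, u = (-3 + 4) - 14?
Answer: -146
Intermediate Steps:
u = -13 (u = 1 - 14 = -13)
J(l) = l**2
k(q) = 5 + 2*q**2 (k(q) = 2*(q*q) + 5 = 2*q**2 + 5 = 5 + 2*q**2)
J(-1)*(u - k(8)) = (-1)**2*(-13 - (5 + 2*8**2)) = 1*(-13 - (5 + 2*64)) = 1*(-13 - (5 + 128)) = 1*(-13 - 1*133) = 1*(-13 - 133) = 1*(-146) = -146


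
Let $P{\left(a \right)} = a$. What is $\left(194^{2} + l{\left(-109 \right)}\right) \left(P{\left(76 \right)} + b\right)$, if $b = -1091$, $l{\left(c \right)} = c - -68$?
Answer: $-38158925$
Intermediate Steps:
$l{\left(c \right)} = 68 + c$ ($l{\left(c \right)} = c + 68 = 68 + c$)
$\left(194^{2} + l{\left(-109 \right)}\right) \left(P{\left(76 \right)} + b\right) = \left(194^{2} + \left(68 - 109\right)\right) \left(76 - 1091\right) = \left(37636 - 41\right) \left(-1015\right) = 37595 \left(-1015\right) = -38158925$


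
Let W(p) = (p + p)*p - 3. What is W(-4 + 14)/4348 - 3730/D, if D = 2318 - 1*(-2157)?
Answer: -3067293/3891460 ≈ -0.78821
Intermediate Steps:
W(p) = -3 + 2*p² (W(p) = (2*p)*p - 3 = 2*p² - 3 = -3 + 2*p²)
D = 4475 (D = 2318 + 2157 = 4475)
W(-4 + 14)/4348 - 3730/D = (-3 + 2*(-4 + 14)²)/4348 - 3730/4475 = (-3 + 2*10²)*(1/4348) - 3730*1/4475 = (-3 + 2*100)*(1/4348) - 746/895 = (-3 + 200)*(1/4348) - 746/895 = 197*(1/4348) - 746/895 = 197/4348 - 746/895 = -3067293/3891460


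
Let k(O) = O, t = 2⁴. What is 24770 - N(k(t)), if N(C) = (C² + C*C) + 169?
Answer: 24089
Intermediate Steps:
t = 16
N(C) = 169 + 2*C² (N(C) = (C² + C²) + 169 = 2*C² + 169 = 169 + 2*C²)
24770 - N(k(t)) = 24770 - (169 + 2*16²) = 24770 - (169 + 2*256) = 24770 - (169 + 512) = 24770 - 1*681 = 24770 - 681 = 24089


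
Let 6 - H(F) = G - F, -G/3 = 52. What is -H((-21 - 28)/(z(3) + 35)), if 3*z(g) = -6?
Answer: -5297/33 ≈ -160.52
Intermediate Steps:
G = -156 (G = -3*52 = -156)
z(g) = -2 (z(g) = (⅓)*(-6) = -2)
H(F) = 162 + F (H(F) = 6 - (-156 - F) = 6 + (156 + F) = 162 + F)
-H((-21 - 28)/(z(3) + 35)) = -(162 + (-21 - 28)/(-2 + 35)) = -(162 - 49/33) = -1*5297/33 = -5297/33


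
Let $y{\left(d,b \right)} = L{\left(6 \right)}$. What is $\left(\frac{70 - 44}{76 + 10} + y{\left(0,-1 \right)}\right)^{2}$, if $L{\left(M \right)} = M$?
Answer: $\frac{73441}{1849} \approx 39.719$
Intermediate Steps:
$y{\left(d,b \right)} = 6$
$\left(\frac{70 - 44}{76 + 10} + y{\left(0,-1 \right)}\right)^{2} = \left(\frac{70 - 44}{76 + 10} + 6\right)^{2} = \left(\frac{26}{86} + 6\right)^{2} = \left(26 \cdot \frac{1}{86} + 6\right)^{2} = \left(\frac{13}{43} + 6\right)^{2} = \left(\frac{271}{43}\right)^{2} = \frac{73441}{1849}$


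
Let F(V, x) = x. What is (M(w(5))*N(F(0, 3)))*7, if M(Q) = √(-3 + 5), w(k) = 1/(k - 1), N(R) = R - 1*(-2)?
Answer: 35*√2 ≈ 49.497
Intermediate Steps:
N(R) = 2 + R (N(R) = R + 2 = 2 + R)
w(k) = 1/(-1 + k)
M(Q) = √2
(M(w(5))*N(F(0, 3)))*7 = (√2*(2 + 3))*7 = (√2*5)*7 = (5*√2)*7 = 35*√2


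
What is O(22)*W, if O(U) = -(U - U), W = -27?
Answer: 0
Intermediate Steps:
O(U) = 0 (O(U) = -1*0 = 0)
O(22)*W = 0*(-27) = 0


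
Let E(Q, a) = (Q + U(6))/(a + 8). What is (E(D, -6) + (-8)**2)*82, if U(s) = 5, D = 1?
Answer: 5494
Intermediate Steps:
E(Q, a) = (5 + Q)/(8 + a) (E(Q, a) = (Q + 5)/(a + 8) = (5 + Q)/(8 + a))
(E(D, -6) + (-8)**2)*82 = ((5 + 1)/(8 - 6) + (-8)**2)*82 = (6/2 + 64)*82 = ((1/2)*6 + 64)*82 = (3 + 64)*82 = 67*82 = 5494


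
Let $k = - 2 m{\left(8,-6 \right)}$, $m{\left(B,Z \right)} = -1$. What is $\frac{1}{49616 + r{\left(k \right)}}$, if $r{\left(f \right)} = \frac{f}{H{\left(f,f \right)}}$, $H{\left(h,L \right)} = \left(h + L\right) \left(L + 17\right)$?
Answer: $\frac{38}{1885409} \approx 2.0155 \cdot 10^{-5}$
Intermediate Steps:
$H{\left(h,L \right)} = \left(17 + L\right) \left(L + h\right)$ ($H{\left(h,L \right)} = \left(L + h\right) \left(17 + L\right) = \left(17 + L\right) \left(L + h\right)$)
$k = 2$ ($k = \left(-2\right) \left(-1\right) = 2$)
$r{\left(f \right)} = \frac{f}{2 f^{2} + 34 f}$ ($r{\left(f \right)} = \frac{f}{f^{2} + 17 f + 17 f + f f} = \frac{f}{f^{2} + 17 f + 17 f + f^{2}} = \frac{f}{2 f^{2} + 34 f}$)
$\frac{1}{49616 + r{\left(k \right)}} = \frac{1}{49616 + \frac{1}{2 \left(17 + 2\right)}} = \frac{1}{49616 + \frac{1}{2 \cdot 19}} = \frac{1}{49616 + \frac{1}{2} \cdot \frac{1}{19}} = \frac{1}{49616 + \frac{1}{38}} = \frac{1}{\frac{1885409}{38}} = \frac{38}{1885409}$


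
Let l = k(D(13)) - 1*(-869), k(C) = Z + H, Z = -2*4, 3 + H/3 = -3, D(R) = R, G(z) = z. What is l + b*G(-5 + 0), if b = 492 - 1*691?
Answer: 1838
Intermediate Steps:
H = -18 (H = -9 + 3*(-3) = -9 - 9 = -18)
Z = -8
b = -199 (b = 492 - 691 = -199)
k(C) = -26 (k(C) = -8 - 18 = -26)
l = 843 (l = -26 - 1*(-869) = -26 + 869 = 843)
l + b*G(-5 + 0) = 843 - 199*(-5 + 0) = 843 - 199*(-5) = 843 + 995 = 1838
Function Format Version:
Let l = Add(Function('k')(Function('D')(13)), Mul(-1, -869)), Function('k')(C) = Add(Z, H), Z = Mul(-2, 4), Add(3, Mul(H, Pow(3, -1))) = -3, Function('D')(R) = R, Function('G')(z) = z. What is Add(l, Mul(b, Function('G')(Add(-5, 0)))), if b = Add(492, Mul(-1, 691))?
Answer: 1838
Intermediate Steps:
H = -18 (H = Add(-9, Mul(3, -3)) = Add(-9, -9) = -18)
Z = -8
b = -199 (b = Add(492, -691) = -199)
Function('k')(C) = -26 (Function('k')(C) = Add(-8, -18) = -26)
l = 843 (l = Add(-26, Mul(-1, -869)) = Add(-26, 869) = 843)
Add(l, Mul(b, Function('G')(Add(-5, 0)))) = Add(843, Mul(-199, Add(-5, 0))) = Add(843, Mul(-199, -5)) = Add(843, 995) = 1838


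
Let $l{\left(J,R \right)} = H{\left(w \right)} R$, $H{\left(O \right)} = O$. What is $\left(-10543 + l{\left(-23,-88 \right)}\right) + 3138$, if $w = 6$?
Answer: $-7933$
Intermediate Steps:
$l{\left(J,R \right)} = 6 R$
$\left(-10543 + l{\left(-23,-88 \right)}\right) + 3138 = \left(-10543 + 6 \left(-88\right)\right) + 3138 = \left(-10543 - 528\right) + 3138 = -11071 + 3138 = -7933$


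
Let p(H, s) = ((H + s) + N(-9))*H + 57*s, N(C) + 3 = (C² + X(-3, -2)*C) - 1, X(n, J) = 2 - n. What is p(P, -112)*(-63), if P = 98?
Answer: 291060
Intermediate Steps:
N(C) = -4 + C² + 5*C (N(C) = -3 + ((C² + (2 - 1*(-3))*C) - 1) = -3 + ((C² + (2 + 3)*C) - 1) = -3 + ((C² + 5*C) - 1) = -3 + (-1 + C² + 5*C) = -4 + C² + 5*C)
p(H, s) = 57*s + H*(32 + H + s) (p(H, s) = ((H + s) + (-4 + (-9)² + 5*(-9)))*H + 57*s = ((H + s) + (-4 + 81 - 45))*H + 57*s = ((H + s) + 32)*H + 57*s = (32 + H + s)*H + 57*s = H*(32 + H + s) + 57*s = 57*s + H*(32 + H + s))
p(P, -112)*(-63) = (98² + 32*98 + 57*(-112) + 98*(-112))*(-63) = (9604 + 3136 - 6384 - 10976)*(-63) = -4620*(-63) = 291060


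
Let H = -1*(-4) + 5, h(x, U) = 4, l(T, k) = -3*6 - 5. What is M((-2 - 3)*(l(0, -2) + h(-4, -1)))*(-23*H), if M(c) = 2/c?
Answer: -414/95 ≈ -4.3579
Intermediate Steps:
l(T, k) = -23 (l(T, k) = -18 - 5 = -23)
H = 9 (H = 4 + 5 = 9)
M((-2 - 3)*(l(0, -2) + h(-4, -1)))*(-23*H) = (2/(((-2 - 3)*(-23 + 4))))*(-23*9) = (2/((-5*(-19))))*(-207) = (2/95)*(-207) = -414/95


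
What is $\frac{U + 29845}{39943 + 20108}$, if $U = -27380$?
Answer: $\frac{2465}{60051} \approx 0.041048$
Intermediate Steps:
$\frac{U + 29845}{39943 + 20108} = \frac{-27380 + 29845}{39943 + 20108} = \frac{2465}{60051}$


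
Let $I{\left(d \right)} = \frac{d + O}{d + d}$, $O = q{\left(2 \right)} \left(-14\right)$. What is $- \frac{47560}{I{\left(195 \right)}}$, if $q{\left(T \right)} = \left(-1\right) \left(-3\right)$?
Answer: $- \frac{6182800}{51} \approx -1.2123 \cdot 10^{5}$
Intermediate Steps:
$q{\left(T \right)} = 3$
$O = -42$ ($O = 3 \left(-14\right) = -42$)
$I{\left(d \right)} = \frac{-42 + d}{2 d}$ ($I{\left(d \right)} = \frac{d - 42}{d + d} = \frac{-42 + d}{2 d}$)
$- \frac{47560}{I{\left(195 \right)}} = - \frac{47560}{\frac{1}{2} \cdot \frac{1}{195} \left(-42 + 195\right)} = - \frac{47560}{\frac{1}{2} \cdot \frac{1}{195} \cdot 153} = - \frac{47560}{\frac{51}{130}} = \left(-47560\right) \frac{130}{51} = - \frac{6182800}{51}$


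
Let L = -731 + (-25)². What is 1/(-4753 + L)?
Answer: -1/4859 ≈ -0.00020580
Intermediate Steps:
L = -106 (L = -731 + 625 = -106)
1/(-4753 + L) = 1/(-4753 - 106) = 1/(-4859) = -1/4859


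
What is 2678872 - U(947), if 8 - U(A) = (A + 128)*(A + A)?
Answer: 4714914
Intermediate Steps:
U(A) = 8 - 2*A*(128 + A) (U(A) = 8 - (A + 128)*(A + A) = 8 - (128 + A)*2*A = 8 - 2*A*(128 + A))
2678872 - U(947) = 2678872 - (8 - 256*947 - 2*947²) = 2678872 - (8 - 242432 - 2*896809) = 2678872 - (8 - 242432 - 1793618) = 2678872 - 1*(-2036042) = 2678872 + 2036042 = 4714914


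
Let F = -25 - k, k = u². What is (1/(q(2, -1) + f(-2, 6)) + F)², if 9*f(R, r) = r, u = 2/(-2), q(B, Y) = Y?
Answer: 841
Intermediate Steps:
u = -1 (u = 2*(-½) = -1)
f(R, r) = r/9
k = 1 (k = (-1)² = 1)
F = -26 (F = -25 - 1*1 = -25 - 1 = -26)
(1/(q(2, -1) + f(-2, 6)) + F)² = (1/(-1 + (⅑)*6) - 26)² = (1/(-1 + ⅔) - 26)² = (1/(-⅓) - 26)² = (-3 - 26)² = (-29)² = 841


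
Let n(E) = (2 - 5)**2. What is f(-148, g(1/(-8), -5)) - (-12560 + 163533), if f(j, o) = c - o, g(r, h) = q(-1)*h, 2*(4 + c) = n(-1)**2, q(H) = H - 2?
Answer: -301903/2 ≈ -1.5095e+5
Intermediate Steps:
n(E) = 9 (n(E) = (-3)**2 = 9)
q(H) = -2 + H
c = 73/2 (c = -4 + (1/2)*9**2 = -4 + (1/2)*81 = -4 + 81/2 = 73/2 ≈ 36.500)
g(r, h) = -3*h (g(r, h) = (-2 - 1)*h = -3*h)
f(j, o) = 73/2 - o
f(-148, g(1/(-8), -5)) - (-12560 + 163533) = (73/2 - (-3)*(-5)) - (-12560 + 163533) = (73/2 - 1*15) - 1*150973 = (73/2 - 15) - 150973 = 43/2 - 150973 = -301903/2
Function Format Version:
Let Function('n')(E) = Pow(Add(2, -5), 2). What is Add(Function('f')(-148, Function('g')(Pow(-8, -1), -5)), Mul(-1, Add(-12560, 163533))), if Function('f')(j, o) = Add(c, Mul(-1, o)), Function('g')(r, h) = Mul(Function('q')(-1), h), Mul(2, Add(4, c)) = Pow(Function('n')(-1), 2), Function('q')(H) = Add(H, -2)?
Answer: Rational(-301903, 2) ≈ -1.5095e+5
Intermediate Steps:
Function('n')(E) = 9 (Function('n')(E) = Pow(-3, 2) = 9)
Function('q')(H) = Add(-2, H)
c = Rational(73, 2) (c = Add(-4, Mul(Rational(1, 2), Pow(9, 2))) = Add(-4, Mul(Rational(1, 2), 81)) = Add(-4, Rational(81, 2)) = Rational(73, 2) ≈ 36.500)
Function('g')(r, h) = Mul(-3, h) (Function('g')(r, h) = Mul(Add(-2, -1), h) = Mul(-3, h))
Function('f')(j, o) = Add(Rational(73, 2), Mul(-1, o))
Add(Function('f')(-148, Function('g')(Pow(-8, -1), -5)), Mul(-1, Add(-12560, 163533))) = Add(Add(Rational(73, 2), Mul(-1, Mul(-3, -5))), Mul(-1, Add(-12560, 163533))) = Add(Add(Rational(73, 2), Mul(-1, 15)), Mul(-1, 150973)) = Add(Add(Rational(73, 2), -15), -150973) = Add(Rational(43, 2), -150973) = Rational(-301903, 2)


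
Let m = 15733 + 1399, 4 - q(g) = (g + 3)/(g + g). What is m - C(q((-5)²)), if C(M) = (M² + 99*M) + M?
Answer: 10485104/625 ≈ 16776.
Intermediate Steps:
q(g) = 4 - (3 + g)/(2*g) (q(g) = 4 - (g + 3)/(g + g) = 4 - (3 + g)/(2*g))
C(M) = M² + 100*M
m = 17132
m - C(q((-5)²)) = 17132 - (-3 + 7*(-5)²)/(2*((-5)²))*(100 + (-3 + 7*(-5)²)/(2*((-5)²))) = 17132 - (½)*(-3 + 7*25)/25*(100 + (½)*(-3 + 7*25)/25) = 17132 - (½)*(1/25)*(-3 + 175)*(100 + (½)*(1/25)*(-3 + 175)) = 17132 - (½)*(1/25)*172*(100 + (½)*(1/25)*172) = 17132 - 86*(100 + 86/25)/25 = 17132 - 86*2586/(25*25) = 17132 - 1*222396/625 = 17132 - 222396/625 = 10485104/625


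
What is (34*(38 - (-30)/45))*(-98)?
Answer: -386512/3 ≈ -1.2884e+5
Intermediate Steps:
(34*(38 - (-30)/45))*(-98) = (34*(38 - 1*(-⅔)))*(-98) = (34*(38 + ⅔))*(-98) = (34*(116/3))*(-98) = (3944/3)*(-98) = -386512/3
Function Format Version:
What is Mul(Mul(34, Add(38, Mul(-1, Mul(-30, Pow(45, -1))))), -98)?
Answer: Rational(-386512, 3) ≈ -1.2884e+5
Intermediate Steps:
Mul(Mul(34, Add(38, Mul(-1, Mul(-30, Pow(45, -1))))), -98) = Mul(Mul(34, Add(38, Mul(-1, Mul(-30, Rational(1, 45))))), -98) = Mul(Mul(34, Add(38, Mul(-1, Rational(-2, 3)))), -98) = Mul(Mul(34, Add(38, Rational(2, 3))), -98) = Mul(Mul(34, Rational(116, 3)), -98) = Mul(Rational(3944, 3), -98) = Rational(-386512, 3)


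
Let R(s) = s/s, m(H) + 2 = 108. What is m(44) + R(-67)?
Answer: 107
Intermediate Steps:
m(H) = 106 (m(H) = -2 + 108 = 106)
R(s) = 1
m(44) + R(-67) = 106 + 1 = 107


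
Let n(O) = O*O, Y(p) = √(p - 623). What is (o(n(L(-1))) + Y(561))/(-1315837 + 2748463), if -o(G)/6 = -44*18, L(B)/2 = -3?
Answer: 792/238771 + I*√62/1432626 ≈ 0.003317 + 5.4962e-6*I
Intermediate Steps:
Y(p) = √(-623 + p)
L(B) = -6 (L(B) = 2*(-3) = -6)
n(O) = O²
o(G) = 4752 (o(G) = -(-264)*18 = -6*(-792) = 4752)
(o(n(L(-1))) + Y(561))/(-1315837 + 2748463) = (4752 + √(-623 + 561))/(-1315837 + 2748463) = (4752 + √(-62))/1432626 = (4752 + I*√62)*(1/1432626) = 792/238771 + I*√62/1432626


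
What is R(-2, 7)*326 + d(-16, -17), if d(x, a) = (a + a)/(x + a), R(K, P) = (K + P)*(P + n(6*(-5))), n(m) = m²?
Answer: 48787564/33 ≈ 1.4784e+6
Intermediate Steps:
R(K, P) = (900 + P)*(K + P) (R(K, P) = (K + P)*(P + (6*(-5))²) = (K + P)*(P + (-30)²) = (K + P)*(P + 900) = (K + P)*(900 + P) = (900 + P)*(K + P))
d(x, a) = 2*a/(a + x) (d(x, a) = (2*a)/(a + x) = 2*a/(a + x))
R(-2, 7)*326 + d(-16, -17) = (7² + 900*(-2) + 900*7 - 2*7)*326 + 2*(-17)/(-17 - 16) = (49 - 1800 + 6300 - 14)*326 + 2*(-17)/(-33) = 4535*326 + 2*(-17)*(-1/33) = 1478410 + 34/33 = 48787564/33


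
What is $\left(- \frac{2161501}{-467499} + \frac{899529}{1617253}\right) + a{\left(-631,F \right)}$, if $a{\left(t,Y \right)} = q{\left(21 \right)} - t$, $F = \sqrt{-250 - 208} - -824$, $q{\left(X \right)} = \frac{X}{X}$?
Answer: $\frac{481748772160828}{756064160247} \approx 637.18$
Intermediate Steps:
$q{\left(X \right)} = 1$
$F = 824 + i \sqrt{458}$ ($F = \sqrt{-458} + 824 = i \sqrt{458} + 824 = 824 + i \sqrt{458} \approx 824.0 + 21.401 i$)
$a{\left(t,Y \right)} = 1 - t$
$\left(- \frac{2161501}{-467499} + \frac{899529}{1617253}\right) + a{\left(-631,F \right)} = \left(- \frac{2161501}{-467499} + \frac{899529}{1617253}\right) + \left(1 - -631\right) = \left(\left(-2161501\right) \left(- \frac{1}{467499}\right) + 899529 \cdot \frac{1}{1617253}\right) + \left(1 + 631\right) = \left(\frac{2161501}{467499} + \frac{899529}{1617253}\right) + 632 = \frac{3916222884724}{756064160247} + 632 = \frac{481748772160828}{756064160247}$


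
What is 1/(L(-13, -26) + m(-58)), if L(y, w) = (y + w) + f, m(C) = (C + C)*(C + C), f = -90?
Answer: 1/13327 ≈ 7.5036e-5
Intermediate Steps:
m(C) = 4*C**2 (m(C) = (2*C)*(2*C) = 4*C**2)
L(y, w) = -90 + w + y (L(y, w) = (y + w) - 90 = (w + y) - 90 = -90 + w + y)
1/(L(-13, -26) + m(-58)) = 1/((-90 - 26 - 13) + 4*(-58)**2) = 1/(-129 + 4*3364) = 1/(-129 + 13456) = 1/13327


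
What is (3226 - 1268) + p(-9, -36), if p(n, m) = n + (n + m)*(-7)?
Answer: 2264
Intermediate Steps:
p(n, m) = -7*m - 6*n (p(n, m) = n + (m + n)*(-7) = n + (-7*m - 7*n) = -7*m - 6*n)
(3226 - 1268) + p(-9, -36) = (3226 - 1268) + (-7*(-36) - 6*(-9)) = 1958 + (252 + 54) = 1958 + 306 = 2264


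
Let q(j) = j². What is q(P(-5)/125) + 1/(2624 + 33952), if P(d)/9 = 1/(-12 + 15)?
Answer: 344809/571500000 ≈ 0.00060334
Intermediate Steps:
P(d) = 3 (P(d) = 9/(-12 + 15) = 9/3 = 9*(⅓) = 3)
q(P(-5)/125) + 1/(2624 + 33952) = (3/125)² + 1/(2624 + 33952) = (3*(1/125))² + 1/36576 = (3/125)² + 1/36576 = 9/15625 + 1/36576 = 344809/571500000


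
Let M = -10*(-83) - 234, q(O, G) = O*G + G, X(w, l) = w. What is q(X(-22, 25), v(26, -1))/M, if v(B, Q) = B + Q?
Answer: -525/596 ≈ -0.88087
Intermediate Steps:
q(O, G) = G + G*O (q(O, G) = G*O + G = G + G*O)
M = 596 (M = 830 - 234 = 596)
q(X(-22, 25), v(26, -1))/M = ((26 - 1)*(1 - 22))/596 = (25*(-21))*(1/596) = -525*1/596 = -525/596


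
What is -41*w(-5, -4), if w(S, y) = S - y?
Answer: 41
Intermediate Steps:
-41*w(-5, -4) = -41*(-5 - 1*(-4)) = -41*(-5 + 4) = -41*(-1) = 41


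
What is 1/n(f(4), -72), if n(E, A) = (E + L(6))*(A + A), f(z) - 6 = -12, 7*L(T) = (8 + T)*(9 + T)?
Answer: -1/3456 ≈ -0.00028935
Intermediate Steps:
L(T) = (8 + T)*(9 + T)/7 (L(T) = ((8 + T)*(9 + T))/7 = (8 + T)*(9 + T)/7)
f(z) = -6 (f(z) = 6 - 12 = -6)
n(E, A) = 2*A*(30 + E) (n(E, A) = (E + (72/7 + (⅐)*6² + (17/7)*6))*(A + A) = (E + (72/7 + (⅐)*36 + 102/7))*(2*A) = (E + (72/7 + 36/7 + 102/7))*(2*A) = (E + 30)*(2*A) = (30 + E)*(2*A) = 2*A*(30 + E))
1/n(f(4), -72) = 1/(2*(-72)*(30 - 6)) = 1/(2*(-72)*24) = 1/(-3456) = -1/3456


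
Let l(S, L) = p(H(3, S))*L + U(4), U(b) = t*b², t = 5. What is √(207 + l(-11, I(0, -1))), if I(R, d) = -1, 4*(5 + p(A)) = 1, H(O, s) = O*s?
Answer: √1167/2 ≈ 17.081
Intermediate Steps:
p(A) = -19/4 (p(A) = -5 + (¼)*1 = -5 + ¼ = -19/4)
U(b) = 5*b²
l(S, L) = 80 - 19*L/4 (l(S, L) = -19*L/4 + 5*4² = -19*L/4 + 5*16 = -19*L/4 + 80 = 80 - 19*L/4)
√(207 + l(-11, I(0, -1))) = √(207 + (80 - 19/4*(-1))) = √(207 + (80 + 19/4)) = √(207 + 339/4) = √(1167/4) = √1167/2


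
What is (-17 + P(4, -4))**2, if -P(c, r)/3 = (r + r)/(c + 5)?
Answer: 1849/9 ≈ 205.44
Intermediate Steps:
P(c, r) = -6*r/(5 + c) (P(c, r) = -3*(r + r)/(c + 5) = -3*2*r/(5 + c) = -6*r/(5 + c))
(-17 + P(4, -4))**2 = (-17 - 6*(-4)/(5 + 4))**2 = (-17 - 6*(-4)/9)**2 = (-17 - 6*(-4)*1/9)**2 = (-17 + 8/3)**2 = (-43/3)**2 = 1849/9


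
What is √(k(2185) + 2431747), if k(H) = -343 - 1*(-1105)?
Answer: √2432509 ≈ 1559.7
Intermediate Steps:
k(H) = 762 (k(H) = -343 + 1105 = 762)
√(k(2185) + 2431747) = √(762 + 2431747) = √2432509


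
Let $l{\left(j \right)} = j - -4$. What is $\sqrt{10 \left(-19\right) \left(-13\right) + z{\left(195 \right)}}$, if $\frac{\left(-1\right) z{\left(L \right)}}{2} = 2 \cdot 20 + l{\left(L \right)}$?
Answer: $2 \sqrt{498} \approx 44.632$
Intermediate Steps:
$l{\left(j \right)} = 4 + j$ ($l{\left(j \right)} = j + 4 = 4 + j$)
$z{\left(L \right)} = -88 - 2 L$ ($z{\left(L \right)} = - 2 \left(2 \cdot 20 + \left(4 + L\right)\right) = - 2 \left(40 + \left(4 + L\right)\right) = - 2 \left(44 + L\right) = -88 - 2 L$)
$\sqrt{10 \left(-19\right) \left(-13\right) + z{\left(195 \right)}} = \sqrt{10 \left(-19\right) \left(-13\right) - 478} = \sqrt{\left(-190\right) \left(-13\right) - 478} = \sqrt{2470 - 478} = \sqrt{1992} = 2 \sqrt{498}$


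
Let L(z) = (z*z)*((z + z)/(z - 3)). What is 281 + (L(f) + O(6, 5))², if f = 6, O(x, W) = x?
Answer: 22781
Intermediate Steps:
L(z) = 2*z³/(-3 + z) (L(z) = z²*((2*z)/(-3 + z)) = z²*(2*z/(-3 + z)) = 2*z³/(-3 + z))
281 + (L(f) + O(6, 5))² = 281 + (2*6³/(-3 + 6) + 6)² = 281 + (2*216/3 + 6)² = 281 + (2*216*(⅓) + 6)² = 281 + (144 + 6)² = 281 + 150² = 281 + 22500 = 22781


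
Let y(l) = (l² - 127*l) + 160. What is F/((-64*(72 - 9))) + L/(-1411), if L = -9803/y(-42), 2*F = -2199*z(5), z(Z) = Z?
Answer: 18779877367/13763955072 ≈ 1.3644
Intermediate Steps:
y(l) = 160 + l² - 127*l
F = -10995/2 (F = (-2199*5)/2 = (½)*(-10995) = -10995/2 ≈ -5497.5)
L = -9803/7258 (L = -9803/(160 + (-42)² - 127*(-42)) = -9803/(160 + 1764 + 5334) = -9803/7258 ≈ -1.3506)
F/((-64*(72 - 9))) + L/(-1411) = -10995*(-1/(64*(72 - 9)))/2 - 9803/7258/(-1411) = -10995/(2*((-64*63))) - 9803/7258*(-1/1411) = -10995/2/(-4032) + 9803/10241038 = -10995/2*(-1/4032) + 9803/10241038 = 3665/2688 + 9803/10241038 = 18779877367/13763955072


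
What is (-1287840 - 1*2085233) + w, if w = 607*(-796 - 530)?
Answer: -4177955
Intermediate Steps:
w = -804882 (w = 607*(-1326) = -804882)
(-1287840 - 1*2085233) + w = (-1287840 - 1*2085233) - 804882 = (-1287840 - 2085233) - 804882 = -3373073 - 804882 = -4177955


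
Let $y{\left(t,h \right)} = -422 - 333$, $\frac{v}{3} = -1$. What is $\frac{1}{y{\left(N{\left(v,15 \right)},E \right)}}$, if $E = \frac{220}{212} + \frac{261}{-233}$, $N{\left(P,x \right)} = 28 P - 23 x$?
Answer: $- \frac{1}{755} \approx -0.0013245$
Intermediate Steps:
$v = -3$ ($v = 3 \left(-1\right) = -3$)
$N{\left(P,x \right)} = - 23 x + 28 P$
$E = - \frac{1018}{12349}$ ($E = 220 \cdot \frac{1}{212} + 261 \left(- \frac{1}{233}\right) = \frac{55}{53} - \frac{261}{233} = - \frac{1018}{12349} \approx -0.082436$)
$y{\left(t,h \right)} = -755$
$\frac{1}{y{\left(N{\left(v,15 \right)},E \right)}} = \frac{1}{-755} = - \frac{1}{755}$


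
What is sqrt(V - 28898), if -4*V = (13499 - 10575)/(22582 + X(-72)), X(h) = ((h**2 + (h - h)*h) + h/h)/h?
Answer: I*sqrt(75907331065701386)/1620719 ≈ 169.99*I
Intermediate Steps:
X(h) = (1 + h**2)/h (X(h) = ((h**2 + 0*h) + 1)/h = ((h**2 + 0) + 1)/h = (h**2 + 1)/h = (1 + h**2)/h)
V = -52632/1620719 (V = -(13499 - 10575)/(4*(22582 + (-72 + 1/(-72)))) = -731/(22582 + (-72 - 1/72)) = -731/(22582 - 5185/72) = -731/1620719/72 = -731*72/1620719 = -1/4*210528/1620719 = -52632/1620719 ≈ -0.032474)
sqrt(V - 28898) = sqrt(-52632/1620719 - 28898) = sqrt(-46835590294/1620719) = I*sqrt(75907331065701386)/1620719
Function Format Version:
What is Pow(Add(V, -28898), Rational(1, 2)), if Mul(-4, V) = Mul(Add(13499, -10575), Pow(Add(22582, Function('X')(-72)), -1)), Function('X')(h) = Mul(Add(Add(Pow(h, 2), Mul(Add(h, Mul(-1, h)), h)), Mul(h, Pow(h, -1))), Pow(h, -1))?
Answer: Mul(Rational(1, 1620719), I, Pow(75907331065701386, Rational(1, 2))) ≈ Mul(169.99, I)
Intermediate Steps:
Function('X')(h) = Mul(Pow(h, -1), Add(1, Pow(h, 2))) (Function('X')(h) = Mul(Add(Add(Pow(h, 2), Mul(0, h)), 1), Pow(h, -1)) = Mul(Add(Add(Pow(h, 2), 0), 1), Pow(h, -1)) = Mul(Add(Pow(h, 2), 1), Pow(h, -1)) = Mul(Add(1, Pow(h, 2)), Pow(h, -1)) = Mul(Pow(h, -1), Add(1, Pow(h, 2))))
V = Rational(-52632, 1620719) (V = Mul(Rational(-1, 4), Mul(Add(13499, -10575), Pow(Add(22582, Add(-72, Pow(-72, -1))), -1))) = Mul(Rational(-1, 4), Mul(2924, Pow(Add(22582, Add(-72, Rational(-1, 72))), -1))) = Mul(Rational(-1, 4), Mul(2924, Pow(Add(22582, Rational(-5185, 72)), -1))) = Mul(Rational(-1, 4), Mul(2924, Pow(Rational(1620719, 72), -1))) = Mul(Rational(-1, 4), Mul(2924, Rational(72, 1620719))) = Mul(Rational(-1, 4), Rational(210528, 1620719)) = Rational(-52632, 1620719) ≈ -0.032474)
Pow(Add(V, -28898), Rational(1, 2)) = Pow(Add(Rational(-52632, 1620719), -28898), Rational(1, 2)) = Pow(Rational(-46835590294, 1620719), Rational(1, 2)) = Mul(Rational(1, 1620719), I, Pow(75907331065701386, Rational(1, 2)))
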